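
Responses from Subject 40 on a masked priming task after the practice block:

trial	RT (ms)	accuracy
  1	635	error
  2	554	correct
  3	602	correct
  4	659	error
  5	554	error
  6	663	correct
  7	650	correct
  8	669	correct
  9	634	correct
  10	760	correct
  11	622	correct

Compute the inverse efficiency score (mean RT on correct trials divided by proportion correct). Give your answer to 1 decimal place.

885.8 ms

Correct trials (n=8): 554, 602, 663, 650, 669, 634, 760, 622
Mean correct RT = 5154/8 = 644.2500 ms
Proportion correct = 8/11
IES = 644.2500 / (8/11) = 885.844 ms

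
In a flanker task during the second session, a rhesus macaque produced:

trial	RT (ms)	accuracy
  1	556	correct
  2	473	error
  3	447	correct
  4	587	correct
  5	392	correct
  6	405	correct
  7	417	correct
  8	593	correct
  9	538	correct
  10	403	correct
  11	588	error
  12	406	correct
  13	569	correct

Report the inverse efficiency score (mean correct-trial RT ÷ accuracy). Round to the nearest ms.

Correct trials (n=11): 556, 447, 587, 392, 405, 417, 593, 538, 403, 406, 569
Mean correct RT = 5313/11 = 483.0000 ms
Proportion correct = 11/13
IES = 483.0000 / (11/13) = 570.818 ms

571 ms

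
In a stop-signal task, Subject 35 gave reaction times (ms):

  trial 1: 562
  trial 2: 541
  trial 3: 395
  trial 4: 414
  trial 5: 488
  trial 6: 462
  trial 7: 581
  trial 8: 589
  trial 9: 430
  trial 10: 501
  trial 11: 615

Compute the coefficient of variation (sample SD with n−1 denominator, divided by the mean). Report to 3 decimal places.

0.150

n = 11, Σ = 5578, M = 507.0909
Σ(x−M)² = 57588.909; s = √(57588.909/10) = 75.8874
CV = 75.8874 / 507.0909 = 0.14965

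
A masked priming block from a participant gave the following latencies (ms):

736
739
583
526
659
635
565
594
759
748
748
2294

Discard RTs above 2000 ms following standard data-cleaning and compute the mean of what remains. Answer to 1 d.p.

Excluded: 2294
Retained (n=11): Σ = 7292
Mean = 7292/11 = 662.9091

662.9 ms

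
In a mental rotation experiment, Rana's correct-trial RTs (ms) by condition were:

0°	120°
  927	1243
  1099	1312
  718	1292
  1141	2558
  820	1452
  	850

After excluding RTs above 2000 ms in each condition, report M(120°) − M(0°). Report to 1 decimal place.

120°: exclude 2558
M(0°) = 4705/5 = 941.000
M(120°) = 6149/5 = 1229.800
Difference = 1229.800 − 941.000 = 288.800 ms

288.8 ms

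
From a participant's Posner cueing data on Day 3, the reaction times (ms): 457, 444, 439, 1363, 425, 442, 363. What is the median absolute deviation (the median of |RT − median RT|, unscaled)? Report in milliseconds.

15 ms

Sorted: 363, 425, 439, 442, 444, 457, 1363 → median = 442
|x − 442|: 15, 2, 3, 921, 17, 0, 79
Sorted deviations: 0, 2, 3, 15, 17, 79, 921 → MAD = 15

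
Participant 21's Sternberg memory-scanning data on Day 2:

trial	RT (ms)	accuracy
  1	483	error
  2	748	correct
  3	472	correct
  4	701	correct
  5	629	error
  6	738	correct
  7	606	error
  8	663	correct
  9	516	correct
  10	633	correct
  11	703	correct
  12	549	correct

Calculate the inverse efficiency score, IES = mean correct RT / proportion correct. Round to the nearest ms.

Correct trials (n=9): 748, 472, 701, 738, 663, 516, 633, 703, 549
Mean correct RT = 5723/9 = 635.8889 ms
Proportion correct = 9/12
IES = 635.8889 / (9/12) = 847.852 ms

848 ms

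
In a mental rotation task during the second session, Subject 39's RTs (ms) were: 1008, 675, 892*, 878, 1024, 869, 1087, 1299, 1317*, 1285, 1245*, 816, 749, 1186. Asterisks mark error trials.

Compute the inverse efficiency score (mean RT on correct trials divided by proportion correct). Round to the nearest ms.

1258 ms

Correct trials (n=11): 1008, 675, 878, 1024, 869, 1087, 1299, 1285, 816, 749, 1186
Mean correct RT = 10876/11 = 988.7273 ms
Proportion correct = 11/14
IES = 988.7273 / (11/14) = 1258.380 ms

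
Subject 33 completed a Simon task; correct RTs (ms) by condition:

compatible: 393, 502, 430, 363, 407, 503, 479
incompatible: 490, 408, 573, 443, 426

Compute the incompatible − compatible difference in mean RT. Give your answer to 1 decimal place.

28.4 ms

M(compatible) = 3077/7 = 439.571
M(incompatible) = 2340/5 = 468.000
Difference = 468.000 − 439.571 = 28.429 ms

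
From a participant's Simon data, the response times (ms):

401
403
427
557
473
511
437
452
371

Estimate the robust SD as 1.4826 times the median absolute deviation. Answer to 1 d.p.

53.4 ms

Sorted: 371, 401, 403, 427, 437, 452, 473, 511, 557 → median = 437
|x − 437| sorted: 0, 10, 15, 34, 36, 36, 66, 74, 120 → MAD = 36
Robust SD ≈ 1.4826 × 36 = 53.374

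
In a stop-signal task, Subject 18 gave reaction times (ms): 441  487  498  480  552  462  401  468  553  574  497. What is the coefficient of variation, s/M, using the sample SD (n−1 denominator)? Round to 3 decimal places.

0.105

n = 11, Σ = 5413, M = 492.0909
Σ(x−M)² = 26632.909; s = √(26632.909/10) = 51.6071
CV = 51.6071 / 492.0909 = 0.10487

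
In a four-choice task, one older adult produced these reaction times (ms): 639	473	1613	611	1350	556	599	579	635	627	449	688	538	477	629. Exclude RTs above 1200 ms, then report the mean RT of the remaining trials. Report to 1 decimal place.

Excluded: 1350, 1613
Retained (n=13): Σ = 7500
Mean = 7500/13 = 576.9231

576.9 ms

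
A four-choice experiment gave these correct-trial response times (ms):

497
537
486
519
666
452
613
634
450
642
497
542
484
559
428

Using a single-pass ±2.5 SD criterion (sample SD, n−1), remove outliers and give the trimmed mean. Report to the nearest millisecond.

534 ms

n = 15, ΣRT = 8006, M = 533.733
Σ(x−M)² = 78808.93; s = √(78808.93/14) = 75.028
Cutoffs: 533.733 ± 2.5·75.028 → [346.2, 721.3]
No RTs fall outside the cutoffs; all 15 retained. Mean = 8006/15 = 533.733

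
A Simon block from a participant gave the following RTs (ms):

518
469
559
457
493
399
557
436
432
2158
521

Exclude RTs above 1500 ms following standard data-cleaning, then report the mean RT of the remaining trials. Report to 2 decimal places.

Excluded: 2158
Retained (n=10): Σ = 4841
Mean = 4841/10 = 484.1000

484.10 ms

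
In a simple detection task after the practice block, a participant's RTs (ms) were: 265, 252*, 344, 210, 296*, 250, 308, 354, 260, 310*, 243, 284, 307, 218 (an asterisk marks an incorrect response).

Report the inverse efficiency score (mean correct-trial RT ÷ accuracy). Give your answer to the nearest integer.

352 ms

Correct trials (n=11): 265, 344, 210, 250, 308, 354, 260, 243, 284, 307, 218
Mean correct RT = 3043/11 = 276.6364 ms
Proportion correct = 11/14
IES = 276.6364 / (11/14) = 352.083 ms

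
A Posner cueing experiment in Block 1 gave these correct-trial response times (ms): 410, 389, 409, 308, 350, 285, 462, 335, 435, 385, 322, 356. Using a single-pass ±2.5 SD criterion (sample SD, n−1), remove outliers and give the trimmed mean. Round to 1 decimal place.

n = 12, ΣRT = 4446, M = 370.500
Σ(x−M)² = 31587.00; s = √(31587.00/11) = 53.587
Cutoffs: 370.500 ± 2.5·53.587 → [236.5, 504.5]
No RTs fall outside the cutoffs; all 12 retained. Mean = 4446/12 = 370.500

370.5 ms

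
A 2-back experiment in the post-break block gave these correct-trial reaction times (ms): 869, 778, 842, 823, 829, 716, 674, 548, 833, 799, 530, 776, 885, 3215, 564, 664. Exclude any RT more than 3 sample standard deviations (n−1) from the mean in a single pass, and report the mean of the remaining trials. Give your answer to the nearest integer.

742 ms

n = 16, ΣRT = 14345, M = 896.562
Σ(x−M)² = 5933833.94; s = √(5933833.94/15) = 628.959
Cutoffs: 896.562 ± 3·628.959 → [-990.3, 2783.4]
Outside: 3215 → excluded.
Retained (n=15): Σ = 11130, mean = 11130/15 = 742.000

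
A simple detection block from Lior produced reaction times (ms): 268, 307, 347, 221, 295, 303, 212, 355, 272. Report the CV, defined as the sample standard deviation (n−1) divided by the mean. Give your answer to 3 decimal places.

0.172

n = 9, Σ = 2580, M = 286.6667
Σ(x−M)² = 19510.000; s = √(19510.000/8) = 49.3837
CV = 49.3837 / 286.6667 = 0.17227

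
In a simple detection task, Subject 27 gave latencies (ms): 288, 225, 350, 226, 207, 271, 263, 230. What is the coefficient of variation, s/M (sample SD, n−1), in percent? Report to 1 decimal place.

18.0%

n = 8, Σ = 2060, M = 257.5000
Σ(x−M)² = 15054.000; s = √(15054.000/7) = 46.3743
CV = 46.3743 / 257.5000 = 0.18009 = 18.009%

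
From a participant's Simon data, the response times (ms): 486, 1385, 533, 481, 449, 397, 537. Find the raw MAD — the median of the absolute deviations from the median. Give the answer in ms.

47 ms

Sorted: 397, 449, 481, 486, 533, 537, 1385 → median = 486
|x − 486|: 0, 899, 47, 5, 37, 89, 51
Sorted deviations: 0, 5, 37, 47, 51, 89, 899 → MAD = 47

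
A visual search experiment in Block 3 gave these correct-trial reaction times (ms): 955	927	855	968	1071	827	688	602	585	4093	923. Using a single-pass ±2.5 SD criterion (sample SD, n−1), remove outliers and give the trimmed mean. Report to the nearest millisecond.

840 ms

n = 11, ΣRT = 12494, M = 1135.818
Σ(x−M)² = 9862011.64; s = √(9862011.64/10) = 993.077
Cutoffs: 1135.818 ± 2.5·993.077 → [-1346.9, 3618.5]
Outside: 4093 → excluded.
Retained (n=10): Σ = 8401, mean = 8401/10 = 840.100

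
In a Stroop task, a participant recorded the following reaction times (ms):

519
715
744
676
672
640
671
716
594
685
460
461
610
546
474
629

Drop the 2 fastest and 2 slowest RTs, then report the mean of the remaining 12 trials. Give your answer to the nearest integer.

619 ms

Sorted: 460, 461, 474, 519, 546, 594, 610, 629, 640, 671, 672, 676, 685, 715, 716, 744
Drop lowest 2 (460, 461) and highest 2 (716, 744)
Remaining (n=12): Σ = 7431, mean = 7431/12 = 619.250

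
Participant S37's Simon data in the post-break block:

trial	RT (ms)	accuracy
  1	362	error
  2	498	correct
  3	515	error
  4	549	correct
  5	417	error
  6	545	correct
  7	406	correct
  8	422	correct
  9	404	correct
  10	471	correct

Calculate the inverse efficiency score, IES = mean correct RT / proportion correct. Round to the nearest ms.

672 ms

Correct trials (n=7): 498, 549, 545, 406, 422, 404, 471
Mean correct RT = 3295/7 = 470.7143 ms
Proportion correct = 7/10
IES = 470.7143 / (7/10) = 672.449 ms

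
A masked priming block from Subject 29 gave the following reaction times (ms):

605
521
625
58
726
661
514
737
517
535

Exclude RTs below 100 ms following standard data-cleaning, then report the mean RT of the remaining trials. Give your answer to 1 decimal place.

604.6 ms

Excluded: 58
Retained (n=9): Σ = 5441
Mean = 5441/9 = 604.5556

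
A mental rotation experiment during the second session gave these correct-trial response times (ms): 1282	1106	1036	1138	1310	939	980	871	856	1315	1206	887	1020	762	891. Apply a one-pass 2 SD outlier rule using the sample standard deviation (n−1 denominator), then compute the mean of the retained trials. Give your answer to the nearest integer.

n = 15, ΣRT = 15599, M = 1039.933
Σ(x−M)² = 448132.93; s = √(448132.93/14) = 178.912
Cutoffs: 1039.933 ± 2·178.912 → [682.1, 1397.8]
No RTs fall outside the cutoffs; all 15 retained. Mean = 15599/15 = 1039.933

1040 ms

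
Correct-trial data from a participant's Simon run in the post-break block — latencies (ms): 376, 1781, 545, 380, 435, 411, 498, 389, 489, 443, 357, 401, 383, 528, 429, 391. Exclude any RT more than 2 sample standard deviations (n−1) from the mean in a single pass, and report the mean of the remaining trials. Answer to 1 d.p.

430.3 ms

n = 16, ΣRT = 8236, M = 514.750
Σ(x−M)² = 1758767.00; s = √(1758767.00/15) = 342.420
Cutoffs: 514.750 ± 2·342.420 → [-170.1, 1199.6]
Outside: 1781 → excluded.
Retained (n=15): Σ = 6455, mean = 6455/15 = 430.333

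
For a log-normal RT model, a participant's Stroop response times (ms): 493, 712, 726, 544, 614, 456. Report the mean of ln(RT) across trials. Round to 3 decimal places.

6.366

ln(RT): 6.2005, 6.5681, 6.5876, 6.2989, 6.4200, 6.1225
Σ ln(RT) = 38.1976
Mean = 38.1976/6 = 6.36626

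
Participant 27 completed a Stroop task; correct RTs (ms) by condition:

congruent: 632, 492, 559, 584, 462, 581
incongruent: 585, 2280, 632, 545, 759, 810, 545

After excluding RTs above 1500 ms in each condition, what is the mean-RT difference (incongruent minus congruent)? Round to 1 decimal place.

94.3 ms

incongruent: exclude 2280
M(congruent) = 3310/6 = 551.667
M(incongruent) = 3876/6 = 646.000
Difference = 646.000 − 551.667 = 94.333 ms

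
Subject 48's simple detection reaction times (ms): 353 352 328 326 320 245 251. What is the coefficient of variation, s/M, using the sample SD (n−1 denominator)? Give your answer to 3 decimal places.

0.144

n = 7, Σ = 2175, M = 310.7143
Σ(x−M)² = 11995.429; s = √(11995.429/6) = 44.7128
CV = 44.7128 / 310.7143 = 0.14390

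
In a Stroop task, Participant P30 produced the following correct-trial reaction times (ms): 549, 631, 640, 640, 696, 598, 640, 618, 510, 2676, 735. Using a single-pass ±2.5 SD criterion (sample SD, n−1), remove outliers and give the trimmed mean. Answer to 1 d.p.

n = 11, ΣRT = 8933, M = 812.091
Σ(x−M)² = 3859198.91; s = √(3859198.91/10) = 621.225
Cutoffs: 812.091 ± 2.5·621.225 → [-741.0, 2365.2]
Outside: 2676 → excluded.
Retained (n=10): Σ = 6257, mean = 6257/10 = 625.700

625.7 ms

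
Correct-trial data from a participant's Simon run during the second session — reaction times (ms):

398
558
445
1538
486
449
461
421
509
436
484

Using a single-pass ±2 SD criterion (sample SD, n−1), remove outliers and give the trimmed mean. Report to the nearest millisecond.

n = 11, ΣRT = 6185, M = 562.273
Σ(x−M)² = 1066572.18; s = √(1066572.18/10) = 326.584
Cutoffs: 562.273 ± 2·326.584 → [-90.9, 1215.4]
Outside: 1538 → excluded.
Retained (n=10): Σ = 4647, mean = 4647/10 = 464.700

465 ms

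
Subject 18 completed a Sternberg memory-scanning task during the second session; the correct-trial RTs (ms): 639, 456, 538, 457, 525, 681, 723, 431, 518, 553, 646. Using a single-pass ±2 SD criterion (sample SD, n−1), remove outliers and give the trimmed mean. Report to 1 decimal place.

560.6 ms

n = 11, ΣRT = 6167, M = 560.636
Σ(x−M)² = 96430.55; s = √(96430.55/10) = 98.199
Cutoffs: 560.636 ± 2·98.199 → [364.2, 757.0]
No RTs fall outside the cutoffs; all 11 retained. Mean = 6167/11 = 560.636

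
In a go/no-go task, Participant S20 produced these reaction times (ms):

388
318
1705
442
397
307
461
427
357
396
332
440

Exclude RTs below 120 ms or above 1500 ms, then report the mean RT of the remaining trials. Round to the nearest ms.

388 ms

Excluded: 1705
Retained (n=11): Σ = 4265
Mean = 4265/11 = 387.7273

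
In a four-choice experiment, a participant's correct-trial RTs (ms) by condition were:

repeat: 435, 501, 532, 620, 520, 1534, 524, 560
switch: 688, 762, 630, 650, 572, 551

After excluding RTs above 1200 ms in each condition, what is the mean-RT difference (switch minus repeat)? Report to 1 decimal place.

repeat: exclude 1534
M(repeat) = 3692/7 = 527.429
M(switch) = 3853/6 = 642.167
Difference = 642.167 − 527.429 = 114.738 ms

114.7 ms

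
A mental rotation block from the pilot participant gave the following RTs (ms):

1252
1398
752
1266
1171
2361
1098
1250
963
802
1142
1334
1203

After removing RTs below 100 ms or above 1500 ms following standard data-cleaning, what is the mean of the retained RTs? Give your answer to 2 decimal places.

Excluded: 2361
Retained (n=12): Σ = 13631
Mean = 13631/12 = 1135.9167

1135.92 ms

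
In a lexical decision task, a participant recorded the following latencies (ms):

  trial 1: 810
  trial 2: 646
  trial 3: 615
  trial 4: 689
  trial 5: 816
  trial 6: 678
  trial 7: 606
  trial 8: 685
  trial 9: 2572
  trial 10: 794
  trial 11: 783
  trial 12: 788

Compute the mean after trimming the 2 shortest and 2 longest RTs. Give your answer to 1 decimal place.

734.1 ms

Sorted: 606, 615, 646, 678, 685, 689, 783, 788, 794, 810, 816, 2572
Drop lowest 2 (606, 615) and highest 2 (816, 2572)
Remaining (n=8): Σ = 5873, mean = 5873/8 = 734.125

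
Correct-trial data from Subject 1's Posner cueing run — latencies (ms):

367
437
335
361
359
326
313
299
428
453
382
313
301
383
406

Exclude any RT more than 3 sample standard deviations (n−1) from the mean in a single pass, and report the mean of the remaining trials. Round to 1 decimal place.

n = 15, ΣRT = 5463, M = 364.200
Σ(x−M)² = 35518.40; s = √(35518.40/14) = 50.369
Cutoffs: 364.200 ± 3·50.369 → [213.1, 515.3]
No RTs fall outside the cutoffs; all 15 retained. Mean = 5463/15 = 364.200

364.2 ms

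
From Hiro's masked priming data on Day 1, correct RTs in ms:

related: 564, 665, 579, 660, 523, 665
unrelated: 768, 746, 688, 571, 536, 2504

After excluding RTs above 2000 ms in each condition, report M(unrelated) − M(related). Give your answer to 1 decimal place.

unrelated: exclude 2504
M(related) = 3656/6 = 609.333
M(unrelated) = 3309/5 = 661.800
Difference = 661.800 − 609.333 = 52.467 ms

52.5 ms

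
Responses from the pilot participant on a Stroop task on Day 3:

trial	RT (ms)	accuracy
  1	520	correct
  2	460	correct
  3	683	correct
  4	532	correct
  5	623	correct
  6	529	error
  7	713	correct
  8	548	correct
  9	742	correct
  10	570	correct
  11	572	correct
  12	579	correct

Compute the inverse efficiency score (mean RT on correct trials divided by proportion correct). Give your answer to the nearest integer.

Correct trials (n=11): 520, 460, 683, 532, 623, 713, 548, 742, 570, 572, 579
Mean correct RT = 6542/11 = 594.7273 ms
Proportion correct = 11/12
IES = 594.7273 / (11/12) = 648.793 ms

649 ms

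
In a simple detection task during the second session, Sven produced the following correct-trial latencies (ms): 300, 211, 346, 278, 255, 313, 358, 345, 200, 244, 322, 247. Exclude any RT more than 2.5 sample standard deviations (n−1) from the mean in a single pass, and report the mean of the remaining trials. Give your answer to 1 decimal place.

n = 12, ΣRT = 3419, M = 284.917
Σ(x−M)² = 31802.92; s = √(31802.92/11) = 53.770
Cutoffs: 284.917 ± 2.5·53.770 → [150.5, 419.3]
No RTs fall outside the cutoffs; all 12 retained. Mean = 3419/12 = 284.917

284.9 ms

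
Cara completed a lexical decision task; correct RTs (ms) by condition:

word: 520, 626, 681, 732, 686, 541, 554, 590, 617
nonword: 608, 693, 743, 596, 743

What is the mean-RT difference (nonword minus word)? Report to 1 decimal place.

M(word) = 5547/9 = 616.333
M(nonword) = 3383/5 = 676.600
Difference = 676.600 − 616.333 = 60.267 ms

60.3 ms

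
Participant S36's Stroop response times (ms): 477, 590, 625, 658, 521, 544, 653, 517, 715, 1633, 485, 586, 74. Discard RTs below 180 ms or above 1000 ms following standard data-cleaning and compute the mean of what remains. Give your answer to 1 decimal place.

579.2 ms

Excluded: 74, 1633
Retained (n=11): Σ = 6371
Mean = 6371/11 = 579.1818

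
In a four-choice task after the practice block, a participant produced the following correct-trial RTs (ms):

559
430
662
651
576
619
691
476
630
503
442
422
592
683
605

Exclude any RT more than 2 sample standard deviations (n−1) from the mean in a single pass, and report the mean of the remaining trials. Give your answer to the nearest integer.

n = 15, ΣRT = 8541, M = 569.400
Σ(x−M)² = 121509.60; s = √(121509.60/14) = 93.163
Cutoffs: 569.400 ± 2·93.163 → [383.1, 755.7]
No RTs fall outside the cutoffs; all 15 retained. Mean = 8541/15 = 569.400

569 ms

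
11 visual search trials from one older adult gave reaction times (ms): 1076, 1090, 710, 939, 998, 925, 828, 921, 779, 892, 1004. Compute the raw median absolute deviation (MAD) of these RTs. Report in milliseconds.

79 ms

Sorted: 710, 779, 828, 892, 921, 925, 939, 998, 1004, 1076, 1090 → median = 925
|x − 925|: 151, 165, 215, 14, 73, 0, 97, 4, 146, 33, 79
Sorted deviations: 0, 4, 14, 33, 73, 79, 97, 146, 151, 165, 215 → MAD = 79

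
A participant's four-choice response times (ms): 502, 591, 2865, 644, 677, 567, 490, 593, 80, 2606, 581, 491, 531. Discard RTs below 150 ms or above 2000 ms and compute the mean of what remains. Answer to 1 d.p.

Excluded: 80, 2606, 2865
Retained (n=10): Σ = 5667
Mean = 5667/10 = 566.7000

566.7 ms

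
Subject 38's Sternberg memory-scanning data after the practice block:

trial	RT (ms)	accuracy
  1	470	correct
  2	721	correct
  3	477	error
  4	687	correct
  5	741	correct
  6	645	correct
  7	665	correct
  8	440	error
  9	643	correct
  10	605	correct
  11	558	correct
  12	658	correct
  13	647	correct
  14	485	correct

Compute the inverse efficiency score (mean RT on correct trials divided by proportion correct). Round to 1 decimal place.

Correct trials (n=12): 470, 721, 687, 741, 645, 665, 643, 605, 558, 658, 647, 485
Mean correct RT = 7525/12 = 627.0833 ms
Proportion correct = 12/14
IES = 627.0833 / (12/14) = 731.597 ms

731.6 ms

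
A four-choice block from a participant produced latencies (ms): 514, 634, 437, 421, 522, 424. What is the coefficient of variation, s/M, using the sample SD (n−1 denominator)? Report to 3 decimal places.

0.168

n = 6, Σ = 2952, M = 492.0000
Σ(x−M)² = 34238.000; s = √(34238.000/5) = 82.7502
CV = 82.7502 / 492.0000 = 0.16819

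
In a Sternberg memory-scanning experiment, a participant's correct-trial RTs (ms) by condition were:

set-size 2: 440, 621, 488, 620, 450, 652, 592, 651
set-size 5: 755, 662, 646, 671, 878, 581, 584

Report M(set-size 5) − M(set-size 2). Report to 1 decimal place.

M(set-size 2) = 4514/8 = 564.250
M(set-size 5) = 4777/7 = 682.429
Difference = 682.429 − 564.250 = 118.179 ms

118.2 ms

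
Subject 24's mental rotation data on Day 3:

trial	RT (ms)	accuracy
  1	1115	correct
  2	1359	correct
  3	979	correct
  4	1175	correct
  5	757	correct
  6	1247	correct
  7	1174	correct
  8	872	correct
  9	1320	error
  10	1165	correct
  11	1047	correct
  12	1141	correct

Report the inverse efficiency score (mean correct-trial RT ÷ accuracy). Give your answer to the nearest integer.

1193 ms

Correct trials (n=11): 1115, 1359, 979, 1175, 757, 1247, 1174, 872, 1165, 1047, 1141
Mean correct RT = 12031/11 = 1093.7273 ms
Proportion correct = 11/12
IES = 1093.7273 / (11/12) = 1193.157 ms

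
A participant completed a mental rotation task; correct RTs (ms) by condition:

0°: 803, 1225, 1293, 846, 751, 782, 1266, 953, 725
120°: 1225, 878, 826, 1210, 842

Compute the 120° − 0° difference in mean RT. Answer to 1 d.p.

M(0°) = 8644/9 = 960.444
M(120°) = 4981/5 = 996.200
Difference = 996.200 − 960.444 = 35.756 ms

35.8 ms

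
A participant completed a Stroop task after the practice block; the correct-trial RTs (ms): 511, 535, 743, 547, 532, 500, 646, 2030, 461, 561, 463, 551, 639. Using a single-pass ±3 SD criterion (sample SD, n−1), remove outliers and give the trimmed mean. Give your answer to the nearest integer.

n = 13, ΣRT = 8719, M = 670.692
Σ(x−M)² = 2075610.77; s = √(2075610.77/12) = 415.894
Cutoffs: 670.692 ± 3·415.894 → [-577.0, 1918.4]
Outside: 2030 → excluded.
Retained (n=12): Σ = 6689, mean = 6689/12 = 557.417

557 ms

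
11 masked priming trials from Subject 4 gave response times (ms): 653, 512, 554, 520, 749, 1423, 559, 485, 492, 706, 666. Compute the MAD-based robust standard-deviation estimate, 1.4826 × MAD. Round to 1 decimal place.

109.7 ms

Sorted: 485, 492, 512, 520, 554, 559, 653, 666, 706, 749, 1423 → median = 559
|x − 559| sorted: 0, 5, 39, 47, 67, 74, 94, 107, 147, 190, 864 → MAD = 74
Robust SD ≈ 1.4826 × 74 = 109.712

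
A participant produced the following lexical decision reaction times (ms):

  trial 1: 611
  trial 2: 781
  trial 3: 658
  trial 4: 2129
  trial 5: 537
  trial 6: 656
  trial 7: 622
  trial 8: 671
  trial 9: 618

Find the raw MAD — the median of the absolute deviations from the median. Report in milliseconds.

Sorted: 537, 611, 618, 622, 656, 658, 671, 781, 2129 → median = 656
|x − 656|: 45, 125, 2, 1473, 119, 0, 34, 15, 38
Sorted deviations: 0, 2, 15, 34, 38, 45, 119, 125, 1473 → MAD = 38

38 ms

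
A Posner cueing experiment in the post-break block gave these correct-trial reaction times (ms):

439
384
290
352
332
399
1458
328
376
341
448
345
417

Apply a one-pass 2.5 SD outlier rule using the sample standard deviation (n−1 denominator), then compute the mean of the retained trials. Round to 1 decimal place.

370.9 ms

n = 13, ΣRT = 5909, M = 454.538
Σ(x−M)² = 1116361.23; s = √(1116361.23/12) = 305.008
Cutoffs: 454.538 ± 2.5·305.008 → [-308.0, 1217.1]
Outside: 1458 → excluded.
Retained (n=12): Σ = 4451, mean = 4451/12 = 370.917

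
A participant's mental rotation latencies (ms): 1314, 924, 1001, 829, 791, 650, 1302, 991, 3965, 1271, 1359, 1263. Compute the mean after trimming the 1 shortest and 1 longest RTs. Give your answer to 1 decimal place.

Sorted: 650, 791, 829, 924, 991, 1001, 1263, 1271, 1302, 1314, 1359, 3965
Drop lowest 1 (650) and highest 1 (3965)
Remaining (n=10): Σ = 11045, mean = 11045/10 = 1104.500

1104.5 ms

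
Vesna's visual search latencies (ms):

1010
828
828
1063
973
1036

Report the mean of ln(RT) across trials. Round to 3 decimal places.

ln(RT): 6.9177, 6.7190, 6.7190, 6.9689, 6.8804, 6.9431
Σ ln(RT) = 41.1481
Mean = 41.1481/6 = 6.85801

6.858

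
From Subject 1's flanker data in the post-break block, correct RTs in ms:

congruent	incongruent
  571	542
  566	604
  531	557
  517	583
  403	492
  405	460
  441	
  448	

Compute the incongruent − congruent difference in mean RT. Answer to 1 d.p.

M(congruent) = 3882/8 = 485.250
M(incongruent) = 3238/6 = 539.667
Difference = 539.667 − 485.250 = 54.417 ms

54.4 ms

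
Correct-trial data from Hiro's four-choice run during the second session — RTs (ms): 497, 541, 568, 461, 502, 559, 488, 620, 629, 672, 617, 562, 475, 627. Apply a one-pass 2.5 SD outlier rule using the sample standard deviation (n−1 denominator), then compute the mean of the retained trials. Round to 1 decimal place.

n = 14, ΣRT = 7818, M = 558.429
Σ(x−M)² = 58581.43; s = √(58581.43/13) = 67.129
Cutoffs: 558.429 ± 2.5·67.129 → [390.6, 726.3]
No RTs fall outside the cutoffs; all 14 retained. Mean = 7818/14 = 558.429

558.4 ms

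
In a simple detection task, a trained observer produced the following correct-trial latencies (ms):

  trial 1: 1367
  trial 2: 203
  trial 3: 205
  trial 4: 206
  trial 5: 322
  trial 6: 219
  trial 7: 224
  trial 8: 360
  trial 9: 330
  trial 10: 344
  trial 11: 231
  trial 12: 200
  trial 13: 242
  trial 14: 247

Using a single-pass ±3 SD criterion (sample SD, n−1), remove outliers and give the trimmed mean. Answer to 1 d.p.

256.4 ms

n = 14, ΣRT = 4700, M = 335.714
Σ(x−M)² = 1188092.86; s = √(1188092.86/13) = 302.311
Cutoffs: 335.714 ± 3·302.311 → [-571.2, 1242.6]
Outside: 1367 → excluded.
Retained (n=13): Σ = 3333, mean = 3333/13 = 256.385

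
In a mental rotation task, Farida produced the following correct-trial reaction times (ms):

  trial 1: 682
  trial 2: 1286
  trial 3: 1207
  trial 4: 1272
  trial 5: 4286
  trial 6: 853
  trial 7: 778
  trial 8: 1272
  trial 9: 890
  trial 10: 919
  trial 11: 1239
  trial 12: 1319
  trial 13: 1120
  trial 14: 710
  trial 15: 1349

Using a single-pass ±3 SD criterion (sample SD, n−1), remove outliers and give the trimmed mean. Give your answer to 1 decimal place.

n = 15, ΣRT = 19182, M = 1278.800
Σ(x−M)² = 10474328.40; s = √(10474328.40/14) = 864.966
Cutoffs: 1278.800 ± 3·864.966 → [-1316.1, 3873.7]
Outside: 4286 → excluded.
Retained (n=14): Σ = 14896, mean = 14896/14 = 1064.000

1064.0 ms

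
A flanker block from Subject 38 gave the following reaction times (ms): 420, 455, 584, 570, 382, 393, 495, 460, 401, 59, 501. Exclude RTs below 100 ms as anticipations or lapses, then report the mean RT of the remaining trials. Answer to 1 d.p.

Excluded: 59
Retained (n=10): Σ = 4661
Mean = 4661/10 = 466.1000

466.1 ms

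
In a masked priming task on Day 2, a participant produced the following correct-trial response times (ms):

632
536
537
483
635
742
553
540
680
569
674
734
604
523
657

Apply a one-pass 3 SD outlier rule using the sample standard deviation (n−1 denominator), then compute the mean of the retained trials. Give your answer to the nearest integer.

n = 15, ΣRT = 9099, M = 606.600
Σ(x−M)² = 89309.60; s = √(89309.60/14) = 79.870
Cutoffs: 606.600 ± 3·79.870 → [367.0, 846.2]
No RTs fall outside the cutoffs; all 15 retained. Mean = 9099/15 = 606.600

607 ms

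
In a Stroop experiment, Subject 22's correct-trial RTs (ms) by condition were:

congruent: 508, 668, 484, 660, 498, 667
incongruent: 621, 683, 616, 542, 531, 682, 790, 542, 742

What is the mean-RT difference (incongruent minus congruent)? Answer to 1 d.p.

57.9 ms

M(congruent) = 3485/6 = 580.833
M(incongruent) = 5749/9 = 638.778
Difference = 638.778 − 580.833 = 57.944 ms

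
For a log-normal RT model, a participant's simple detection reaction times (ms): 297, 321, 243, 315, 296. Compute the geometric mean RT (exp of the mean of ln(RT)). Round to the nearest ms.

293 ms

ln(RT): 5.6937, 5.7714, 5.4931, 5.7526, 5.6904
Mean ln(RT) = 28.4012/5 = 5.68023
Geometric mean = exp(5.68023) = 293.02 ms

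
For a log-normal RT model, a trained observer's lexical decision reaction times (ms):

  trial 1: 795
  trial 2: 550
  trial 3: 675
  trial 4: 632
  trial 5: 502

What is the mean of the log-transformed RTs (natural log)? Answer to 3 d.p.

6.434

ln(RT): 6.6783, 6.3099, 6.5147, 6.4489, 6.2186
Σ ln(RT) = 32.1705
Mean = 32.1705/5 = 6.43409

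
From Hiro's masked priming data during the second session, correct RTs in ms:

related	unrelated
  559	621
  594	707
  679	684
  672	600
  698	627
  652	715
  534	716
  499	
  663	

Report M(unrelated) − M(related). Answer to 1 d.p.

M(related) = 5550/9 = 616.667
M(unrelated) = 4670/7 = 667.143
Difference = 667.143 − 616.667 = 50.476 ms

50.5 ms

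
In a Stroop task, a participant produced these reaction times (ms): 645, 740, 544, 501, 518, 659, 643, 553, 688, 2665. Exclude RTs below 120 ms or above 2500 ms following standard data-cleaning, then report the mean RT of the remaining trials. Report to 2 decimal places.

610.11 ms

Excluded: 2665
Retained (n=9): Σ = 5491
Mean = 5491/9 = 610.1111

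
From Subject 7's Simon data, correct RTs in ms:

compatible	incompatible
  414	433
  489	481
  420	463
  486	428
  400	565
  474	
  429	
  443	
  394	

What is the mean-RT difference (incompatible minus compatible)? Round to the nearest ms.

M(compatible) = 3949/9 = 438.778
M(incompatible) = 2370/5 = 474.000
Difference = 474.000 − 438.778 = 35.222 ms

35 ms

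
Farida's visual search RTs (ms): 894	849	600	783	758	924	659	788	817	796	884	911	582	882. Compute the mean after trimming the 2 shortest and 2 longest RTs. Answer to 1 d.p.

Sorted: 582, 600, 659, 758, 783, 788, 796, 817, 849, 882, 884, 894, 911, 924
Drop lowest 2 (582, 600) and highest 2 (911, 924)
Remaining (n=10): Σ = 8110, mean = 8110/10 = 811.000

811.0 ms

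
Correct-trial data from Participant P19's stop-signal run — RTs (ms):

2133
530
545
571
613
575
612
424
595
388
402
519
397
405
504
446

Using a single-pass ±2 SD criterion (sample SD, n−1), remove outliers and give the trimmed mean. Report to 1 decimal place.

n = 16, ΣRT = 9659, M = 603.688
Σ(x−M)² = 2593451.44; s = √(2593451.44/15) = 415.809
Cutoffs: 603.688 ± 2·415.809 → [-227.9, 1435.3]
Outside: 2133 → excluded.
Retained (n=15): Σ = 7526, mean = 7526/15 = 501.733

501.7 ms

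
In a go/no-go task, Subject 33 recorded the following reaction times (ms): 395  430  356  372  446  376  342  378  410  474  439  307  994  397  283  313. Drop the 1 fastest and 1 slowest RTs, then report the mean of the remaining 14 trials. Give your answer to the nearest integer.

Sorted: 283, 307, 313, 342, 356, 372, 376, 378, 395, 397, 410, 430, 439, 446, 474, 994
Drop lowest 1 (283) and highest 1 (994)
Remaining (n=14): Σ = 5435, mean = 5435/14 = 388.214

388 ms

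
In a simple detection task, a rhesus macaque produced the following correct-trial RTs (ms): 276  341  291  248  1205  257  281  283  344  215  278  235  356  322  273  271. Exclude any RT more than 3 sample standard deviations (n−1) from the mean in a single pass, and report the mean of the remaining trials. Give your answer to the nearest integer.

285 ms

n = 16, ΣRT = 5476, M = 342.250
Σ(x−M)² = 817065.00; s = √(817065.00/15) = 233.390
Cutoffs: 342.250 ± 3·233.390 → [-357.9, 1042.4]
Outside: 1205 → excluded.
Retained (n=15): Σ = 4271, mean = 4271/15 = 284.733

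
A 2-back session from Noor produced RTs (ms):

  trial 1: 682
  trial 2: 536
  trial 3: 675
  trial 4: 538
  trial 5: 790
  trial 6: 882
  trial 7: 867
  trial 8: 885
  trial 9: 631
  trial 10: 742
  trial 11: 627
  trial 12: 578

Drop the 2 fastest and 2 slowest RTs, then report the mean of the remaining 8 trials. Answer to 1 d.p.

699.0 ms

Sorted: 536, 538, 578, 627, 631, 675, 682, 742, 790, 867, 882, 885
Drop lowest 2 (536, 538) and highest 2 (882, 885)
Remaining (n=8): Σ = 5592, mean = 5592/8 = 699.000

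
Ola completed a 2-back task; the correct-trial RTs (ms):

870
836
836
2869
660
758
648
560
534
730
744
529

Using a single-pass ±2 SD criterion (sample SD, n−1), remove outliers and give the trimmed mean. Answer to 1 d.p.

n = 12, ΣRT = 10574, M = 881.167
Σ(x−M)² = 4463497.67; s = √(4463497.67/11) = 637.003
Cutoffs: 881.167 ± 2·637.003 → [-392.8, 2155.2]
Outside: 2869 → excluded.
Retained (n=11): Σ = 7705, mean = 7705/11 = 700.455

700.5 ms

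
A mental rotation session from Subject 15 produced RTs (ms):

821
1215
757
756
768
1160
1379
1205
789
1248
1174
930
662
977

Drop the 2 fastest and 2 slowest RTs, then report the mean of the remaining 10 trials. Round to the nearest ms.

Sorted: 662, 756, 757, 768, 789, 821, 930, 977, 1160, 1174, 1205, 1215, 1248, 1379
Drop lowest 2 (662, 756) and highest 2 (1248, 1379)
Remaining (n=10): Σ = 9796, mean = 9796/10 = 979.600

980 ms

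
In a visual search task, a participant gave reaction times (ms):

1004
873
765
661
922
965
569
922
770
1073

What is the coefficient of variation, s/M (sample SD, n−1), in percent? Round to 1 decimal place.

18.6%

n = 10, Σ = 8524, M = 852.4000
Σ(x−M)² = 225816.400; s = √(225816.400/9) = 158.4005
CV = 158.4005 / 852.4000 = 0.18583 = 18.583%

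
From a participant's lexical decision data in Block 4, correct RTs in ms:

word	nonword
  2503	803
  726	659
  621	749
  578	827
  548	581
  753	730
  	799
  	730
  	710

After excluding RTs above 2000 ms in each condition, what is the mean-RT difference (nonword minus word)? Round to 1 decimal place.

86.8 ms

word: exclude 2503
M(word) = 3226/5 = 645.200
M(nonword) = 6588/9 = 732.000
Difference = 732.000 − 645.200 = 86.800 ms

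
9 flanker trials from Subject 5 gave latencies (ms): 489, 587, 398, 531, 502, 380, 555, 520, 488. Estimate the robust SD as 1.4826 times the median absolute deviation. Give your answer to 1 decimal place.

43.0 ms

Sorted: 380, 398, 488, 489, 502, 520, 531, 555, 587 → median = 502
|x − 502| sorted: 0, 13, 14, 18, 29, 53, 85, 104, 122 → MAD = 29
Robust SD ≈ 1.4826 × 29 = 42.995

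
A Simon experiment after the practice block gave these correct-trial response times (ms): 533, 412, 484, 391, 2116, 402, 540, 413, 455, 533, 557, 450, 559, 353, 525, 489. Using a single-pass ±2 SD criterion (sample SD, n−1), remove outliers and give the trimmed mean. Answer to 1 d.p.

473.1 ms

n = 16, ΣRT = 9212, M = 575.750
Σ(x−M)² = 2594089.00; s = √(2594089.00/15) = 415.860
Cutoffs: 575.750 ± 2·415.860 → [-256.0, 1407.5]
Outside: 2116 → excluded.
Retained (n=15): Σ = 7096, mean = 7096/15 = 473.067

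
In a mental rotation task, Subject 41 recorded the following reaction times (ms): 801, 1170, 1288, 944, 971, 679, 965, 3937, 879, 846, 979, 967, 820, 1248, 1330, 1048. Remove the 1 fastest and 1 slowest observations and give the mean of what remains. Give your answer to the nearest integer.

1018 ms

Sorted: 679, 801, 820, 846, 879, 944, 965, 967, 971, 979, 1048, 1170, 1248, 1288, 1330, 3937
Drop lowest 1 (679) and highest 1 (3937)
Remaining (n=14): Σ = 14256, mean = 14256/14 = 1018.286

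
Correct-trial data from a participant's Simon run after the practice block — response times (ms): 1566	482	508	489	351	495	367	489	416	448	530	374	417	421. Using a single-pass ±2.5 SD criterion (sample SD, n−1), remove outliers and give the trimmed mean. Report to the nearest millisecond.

n = 14, ΣRT = 7353, M = 525.214
Σ(x−M)² = 1207666.36; s = √(1207666.36/13) = 304.791
Cutoffs: 525.214 ± 2.5·304.791 → [-236.8, 1287.2]
Outside: 1566 → excluded.
Retained (n=13): Σ = 5787, mean = 5787/13 = 445.154

445 ms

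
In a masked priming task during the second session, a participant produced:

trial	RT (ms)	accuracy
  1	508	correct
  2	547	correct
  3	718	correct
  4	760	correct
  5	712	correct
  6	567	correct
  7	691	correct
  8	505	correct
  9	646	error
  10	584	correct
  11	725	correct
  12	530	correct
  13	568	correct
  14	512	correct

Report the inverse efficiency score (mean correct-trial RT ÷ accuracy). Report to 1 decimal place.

Correct trials (n=13): 508, 547, 718, 760, 712, 567, 691, 505, 584, 725, 530, 568, 512
Mean correct RT = 7927/13 = 609.7692 ms
Proportion correct = 13/14
IES = 609.7692 / (13/14) = 656.675 ms

656.7 ms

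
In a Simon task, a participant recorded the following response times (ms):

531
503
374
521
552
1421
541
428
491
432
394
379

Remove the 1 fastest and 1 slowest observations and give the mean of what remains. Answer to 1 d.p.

Sorted: 374, 379, 394, 428, 432, 491, 503, 521, 531, 541, 552, 1421
Drop lowest 1 (374) and highest 1 (1421)
Remaining (n=10): Σ = 4772, mean = 4772/10 = 477.200

477.2 ms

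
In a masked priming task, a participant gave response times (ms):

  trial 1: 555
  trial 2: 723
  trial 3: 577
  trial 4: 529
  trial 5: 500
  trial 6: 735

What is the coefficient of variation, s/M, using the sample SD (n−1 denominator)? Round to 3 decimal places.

0.167

n = 6, Σ = 3619, M = 603.1667
Σ(x−M)² = 50888.833; s = √(50888.833/5) = 100.8849
CV = 100.8849 / 603.1667 = 0.16726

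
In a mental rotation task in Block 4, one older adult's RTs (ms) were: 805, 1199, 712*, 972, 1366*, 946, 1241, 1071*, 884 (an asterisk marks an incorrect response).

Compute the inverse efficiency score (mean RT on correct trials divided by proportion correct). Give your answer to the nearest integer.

1512 ms

Correct trials (n=6): 805, 1199, 972, 946, 1241, 884
Mean correct RT = 6047/6 = 1007.8333 ms
Proportion correct = 6/9
IES = 1007.8333 / (6/9) = 1511.750 ms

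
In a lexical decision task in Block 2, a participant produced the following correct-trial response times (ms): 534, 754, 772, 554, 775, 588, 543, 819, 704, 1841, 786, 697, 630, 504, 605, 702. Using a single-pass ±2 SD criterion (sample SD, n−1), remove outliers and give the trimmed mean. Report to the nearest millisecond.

664 ms

n = 16, ΣRT = 11808, M = 738.000
Σ(x−M)² = 1452494.00; s = √(1452494.00/15) = 311.180
Cutoffs: 738.000 ± 2·311.180 → [115.6, 1360.4]
Outside: 1841 → excluded.
Retained (n=15): Σ = 9967, mean = 9967/15 = 664.467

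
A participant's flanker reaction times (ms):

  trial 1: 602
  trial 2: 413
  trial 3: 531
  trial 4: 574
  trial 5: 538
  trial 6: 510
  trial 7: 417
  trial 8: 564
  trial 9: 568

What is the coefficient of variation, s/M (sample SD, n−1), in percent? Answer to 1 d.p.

n = 9, Σ = 4717, M = 524.1111
Σ(x−M)² = 36330.889; s = √(36330.889/8) = 67.3896
CV = 67.3896 / 524.1111 = 0.12858 = 12.858%

12.9%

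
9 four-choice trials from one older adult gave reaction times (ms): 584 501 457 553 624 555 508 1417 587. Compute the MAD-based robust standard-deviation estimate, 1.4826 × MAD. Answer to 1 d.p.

69.7 ms

Sorted: 457, 501, 508, 553, 555, 584, 587, 624, 1417 → median = 555
|x − 555| sorted: 0, 2, 29, 32, 47, 54, 69, 98, 862 → MAD = 47
Robust SD ≈ 1.4826 × 47 = 69.682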